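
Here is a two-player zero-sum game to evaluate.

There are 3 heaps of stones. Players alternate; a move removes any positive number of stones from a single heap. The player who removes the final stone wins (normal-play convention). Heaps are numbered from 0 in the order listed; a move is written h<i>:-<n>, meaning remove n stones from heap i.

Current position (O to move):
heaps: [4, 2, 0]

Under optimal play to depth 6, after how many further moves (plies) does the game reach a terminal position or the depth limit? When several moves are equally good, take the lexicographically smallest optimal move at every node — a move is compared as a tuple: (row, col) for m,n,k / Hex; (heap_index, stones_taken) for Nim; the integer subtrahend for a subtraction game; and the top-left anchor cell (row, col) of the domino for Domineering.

[(4,2,0)] O move#1: h0:-1:-1/(3,2,0), h0:-2:+1/(2,2,0)*, h0:-3:-1/(1,2,0), h0:-4:-1/(0,2,0), h1:-1:-1/(4,1,0), h1:-2:-1/(4,0,0)
[(2,2,0)] X move#2: h0:-1:-1/(1,2,0)*, h0:-2:-1/(0,2,0), h1:-1:-1/(2,1,0), h1:-2:-1/(2,0,0)
[(1,2,0)] O move#3: h0:-1:-1/(0,2,0), h1:-1:+1/(1,1,0)*, h1:-2:-1/(1,0,0)
[(1,1,0)] X move#4: h0:-1:-1/(0,1,0)*, h1:-1:-1/(1,0,0)
[(0,1,0)] O move#5: h1:-1:+1/(0,0,0)*
[(0,0,0)] end (terminal -1, X#6); searched (4,2,0) to 6

PV length from [(4,2,0)]: 5 plies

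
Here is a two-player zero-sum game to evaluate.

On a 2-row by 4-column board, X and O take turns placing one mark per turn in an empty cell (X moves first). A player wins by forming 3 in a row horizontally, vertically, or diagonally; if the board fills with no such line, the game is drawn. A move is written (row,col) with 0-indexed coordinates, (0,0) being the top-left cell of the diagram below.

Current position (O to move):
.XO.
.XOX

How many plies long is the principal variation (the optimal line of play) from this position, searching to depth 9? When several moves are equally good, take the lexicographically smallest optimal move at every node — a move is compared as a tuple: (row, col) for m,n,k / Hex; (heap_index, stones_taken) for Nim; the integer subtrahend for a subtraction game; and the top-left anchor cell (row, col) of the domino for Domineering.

ply 1, O at .XO./.XOX | (0,0)=+0→OXO./.XOX*; (0,3)=+0→.XOO/.XOX; (1,0)=+0→.XO./OXOX
ply 2, X at OXO./.XOX | (0,3)=+0→OXOX/.XOX*; (1,0)=+0→OXO./XXOX
ply 3, O at OXOX/.XOX | (1,0)=+0→OXOX/OXOX*
ply 4: OXOX/OXOX is terminal +0 (X); from .XO./.XOX depth 9

PV length from [.XO./.XOX]: 3 plies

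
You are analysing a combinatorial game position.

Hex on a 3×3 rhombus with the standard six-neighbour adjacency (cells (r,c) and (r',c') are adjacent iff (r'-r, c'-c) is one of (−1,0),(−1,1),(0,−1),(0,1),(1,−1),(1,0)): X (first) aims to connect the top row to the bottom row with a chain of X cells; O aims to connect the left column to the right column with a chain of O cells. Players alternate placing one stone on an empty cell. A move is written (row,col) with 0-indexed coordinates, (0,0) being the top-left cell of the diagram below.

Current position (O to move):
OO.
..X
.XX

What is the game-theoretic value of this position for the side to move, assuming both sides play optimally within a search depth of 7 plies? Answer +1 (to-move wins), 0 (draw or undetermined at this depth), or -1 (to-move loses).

value(OO./..X/.XX, O) = +1

p1 O@[OO./..X/.XX]: (0,2)[OOO/..X/.XX]+1* (1,0)[OO./O.X/.XX]-1 (1,1)[OO./.OX/.XX]-1 (2,0)[OO./..X/OXX]-1
p2 X@[OOO/..X/.XX] terminal -1; root [OO./..X/.XX] d7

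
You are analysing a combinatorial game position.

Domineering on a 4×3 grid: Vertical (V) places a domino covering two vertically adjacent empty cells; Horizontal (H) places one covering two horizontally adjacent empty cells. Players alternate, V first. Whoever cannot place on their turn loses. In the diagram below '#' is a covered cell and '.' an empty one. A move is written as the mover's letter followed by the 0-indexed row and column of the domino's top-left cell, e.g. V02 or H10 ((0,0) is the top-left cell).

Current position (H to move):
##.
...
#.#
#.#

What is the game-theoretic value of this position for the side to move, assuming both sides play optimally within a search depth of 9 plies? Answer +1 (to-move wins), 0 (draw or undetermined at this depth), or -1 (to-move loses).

p1 H@[##./.../#.#/#.#]: H10[##./##./#.#/#.#]-1* H11[##./.##/#.#/#.#]-1
p2 V@[##./##./#.#/#.#]: V02[###/###/#.#/#.#]+1* V21[##./##./###/###]+1
p3 H@[###/###/#.#/#.#] terminal -1; root [##./.../#.#/#.#] d9

value(##./.../#.#/#.#, H) = -1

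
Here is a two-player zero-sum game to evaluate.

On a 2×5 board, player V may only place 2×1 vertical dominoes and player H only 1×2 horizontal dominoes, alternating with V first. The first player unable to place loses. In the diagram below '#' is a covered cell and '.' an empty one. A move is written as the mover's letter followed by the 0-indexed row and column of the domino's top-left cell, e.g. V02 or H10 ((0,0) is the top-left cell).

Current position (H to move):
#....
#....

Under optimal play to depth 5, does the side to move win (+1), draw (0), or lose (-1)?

value(#..../#...., H) = +1

[#..../#....] H move#1: H01:-1/###../#...., H02:+1/#.##./#....*, H03:-1/#..##/#...., H11:-1/#..../###.., H12:+1/#..../#.##., H13:-1/#..../#..##
[#.##./#....] V move#2: V01:-1/####./##...*, V04:-1/#.###/#...#
[####./##...] H move#3: H12:-1/####./####., H13:+1/####./##.##*
[####./##.##] end (terminal -1, V#4); searched #..../#.... to 5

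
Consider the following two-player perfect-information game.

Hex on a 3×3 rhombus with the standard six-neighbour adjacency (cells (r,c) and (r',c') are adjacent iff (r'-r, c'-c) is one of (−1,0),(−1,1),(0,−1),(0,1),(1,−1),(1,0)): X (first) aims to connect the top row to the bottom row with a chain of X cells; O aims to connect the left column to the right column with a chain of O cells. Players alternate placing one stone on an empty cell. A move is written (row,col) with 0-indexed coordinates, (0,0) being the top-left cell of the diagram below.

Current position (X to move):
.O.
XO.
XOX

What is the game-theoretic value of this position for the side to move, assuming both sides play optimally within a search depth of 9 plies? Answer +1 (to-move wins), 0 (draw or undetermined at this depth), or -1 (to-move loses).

[.O./XO./XOX] X move#1: (0,0):+1/XO./XO./XOX*, (0,2):+1/.OX/XO./XOX, (1,2):+1/.O./XOX/XOX
[XO./XO./XOX] end (terminal -1, O#2); searched .O./XO./XOX to 9

value(.O./XO./XOX, X) = +1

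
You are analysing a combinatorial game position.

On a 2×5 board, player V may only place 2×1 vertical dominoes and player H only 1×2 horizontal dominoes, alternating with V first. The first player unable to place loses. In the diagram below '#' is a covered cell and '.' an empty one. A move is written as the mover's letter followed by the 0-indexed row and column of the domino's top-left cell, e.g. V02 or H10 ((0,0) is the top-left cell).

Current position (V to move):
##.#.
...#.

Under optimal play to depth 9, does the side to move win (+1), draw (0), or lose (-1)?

p1 V@[##.#./...#.]: V02[####./..##.]+1* V04[##.##/...##]-1
p2 H@[####./..##.]: H10[####./####.]-1*
p3 V@[####./####.]: V04[#####/#####]+1*
p4 H@[#####/#####] terminal -1; root [##.#./...#.] d9

value(##.#./...#., V) = +1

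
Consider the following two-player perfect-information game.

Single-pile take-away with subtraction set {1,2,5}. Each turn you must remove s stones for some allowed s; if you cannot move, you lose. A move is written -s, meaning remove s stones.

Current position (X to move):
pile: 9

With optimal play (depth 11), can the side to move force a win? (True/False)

X winning at [9]: False

p1 X@[9]: -1[8]-1* -2[7]-1 -5[4]-1
p2 O@[8]: -1[7]-1 -2[6]+1* -5[3]+1
p3 X@[6]: -1[5]-1* -2[4]-1 -5[1]-1
p4 O@[5]: -1[4]-1 -2[3]+1* -5[0]+1
p5 X@[3]: -1[2]-1* -2[1]-1
p6 O@[2]: -1[1]-1 -2[0]+1*
p7 X@[0] terminal -1; root [9] d11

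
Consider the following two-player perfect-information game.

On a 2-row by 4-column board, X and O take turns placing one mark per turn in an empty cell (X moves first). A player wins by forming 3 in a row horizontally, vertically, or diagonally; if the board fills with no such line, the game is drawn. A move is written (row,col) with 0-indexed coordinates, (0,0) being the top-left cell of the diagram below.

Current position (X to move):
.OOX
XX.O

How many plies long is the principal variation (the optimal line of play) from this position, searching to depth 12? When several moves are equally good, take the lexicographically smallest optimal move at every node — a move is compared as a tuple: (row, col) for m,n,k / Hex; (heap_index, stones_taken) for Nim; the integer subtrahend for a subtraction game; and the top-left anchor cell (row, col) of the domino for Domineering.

[.OOX/XX.O] X move#1: (0,0):+0/XOOX/XX.O, (1,2):+1/.OOX/XXXO*
[.OOX/XXXO] end (terminal -1, O#2); searched .OOX/XX.O to 12

PV length from [.OOX/XX.O]: 1 ply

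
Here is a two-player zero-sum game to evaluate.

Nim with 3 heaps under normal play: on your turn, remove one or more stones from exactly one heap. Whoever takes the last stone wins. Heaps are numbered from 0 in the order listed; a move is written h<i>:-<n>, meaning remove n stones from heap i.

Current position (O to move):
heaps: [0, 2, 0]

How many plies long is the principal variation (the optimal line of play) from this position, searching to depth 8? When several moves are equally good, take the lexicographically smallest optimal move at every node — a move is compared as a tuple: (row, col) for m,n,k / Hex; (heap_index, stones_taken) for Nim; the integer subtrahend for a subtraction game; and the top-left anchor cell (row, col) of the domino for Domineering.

[(0,2,0)] O move#1: h1:-1:-1/(0,1,0), h1:-2:+1/(0,0,0)*
[(0,0,0)] end (terminal -1, X#2); searched (0,2,0) to 8

PV length from [(0,2,0)]: 1 ply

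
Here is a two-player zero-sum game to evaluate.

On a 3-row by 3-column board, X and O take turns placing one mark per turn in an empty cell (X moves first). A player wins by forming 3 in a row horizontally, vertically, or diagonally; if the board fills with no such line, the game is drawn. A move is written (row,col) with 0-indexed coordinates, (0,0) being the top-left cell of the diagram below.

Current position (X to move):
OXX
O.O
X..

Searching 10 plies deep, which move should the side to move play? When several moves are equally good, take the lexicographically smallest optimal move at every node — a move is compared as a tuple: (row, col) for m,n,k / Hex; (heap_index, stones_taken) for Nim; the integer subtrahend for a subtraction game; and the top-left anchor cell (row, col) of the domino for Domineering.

ply 1, X at OXX/O.O/X.. | (1,1)=+1→OXX/OXO/X..*; (2,1)=-1→OXX/O.O/XX.; (2,2)=-1→OXX/O.O/X.X
ply 2: OXX/OXO/X.. is terminal -1 (O); from OXX/O.O/X.. depth 10

X's best at [OXX/O.O/X..]: (1,1)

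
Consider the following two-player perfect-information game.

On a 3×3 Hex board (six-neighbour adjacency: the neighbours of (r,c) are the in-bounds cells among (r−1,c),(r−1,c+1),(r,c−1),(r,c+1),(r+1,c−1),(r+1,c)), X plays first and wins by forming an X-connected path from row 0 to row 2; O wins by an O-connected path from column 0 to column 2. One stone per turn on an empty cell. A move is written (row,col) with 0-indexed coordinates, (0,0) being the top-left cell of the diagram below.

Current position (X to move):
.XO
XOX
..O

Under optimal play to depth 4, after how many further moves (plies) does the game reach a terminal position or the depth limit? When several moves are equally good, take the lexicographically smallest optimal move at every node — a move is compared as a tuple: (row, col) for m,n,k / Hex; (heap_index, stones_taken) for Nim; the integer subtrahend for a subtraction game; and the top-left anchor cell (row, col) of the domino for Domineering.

PV length from [.XO/XOX/..O]: 1 ply

p1 X@[.XO/XOX/..O]: (0,0)[XXO/XOX/..O]-1 (2,0)[.XO/XOX/X.O]+1* (2,1)[.XO/XOX/.XO]-1
p2 O@[.XO/XOX/X.O] terminal -1; root [.XO/XOX/..O] d4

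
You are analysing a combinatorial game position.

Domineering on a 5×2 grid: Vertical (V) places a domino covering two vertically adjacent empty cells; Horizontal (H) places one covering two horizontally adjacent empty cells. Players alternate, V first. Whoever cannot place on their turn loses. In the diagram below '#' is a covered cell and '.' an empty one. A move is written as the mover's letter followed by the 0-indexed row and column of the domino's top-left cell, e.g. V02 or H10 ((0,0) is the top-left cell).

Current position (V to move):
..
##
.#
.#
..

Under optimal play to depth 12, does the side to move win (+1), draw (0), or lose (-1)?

value(../##/.#/.#/.., V) = -1

p1 V@[../##/.#/.#/..]: V20[../##/##/##/..]-1* V30[../##/.#/##/#.]-1
p2 H@[../##/##/##/..]: H00[##/##/##/##/..]+1* H40[../##/##/##/##]+1
p3 V@[##/##/##/##/..] terminal -1; root [../##/.#/.#/..] d12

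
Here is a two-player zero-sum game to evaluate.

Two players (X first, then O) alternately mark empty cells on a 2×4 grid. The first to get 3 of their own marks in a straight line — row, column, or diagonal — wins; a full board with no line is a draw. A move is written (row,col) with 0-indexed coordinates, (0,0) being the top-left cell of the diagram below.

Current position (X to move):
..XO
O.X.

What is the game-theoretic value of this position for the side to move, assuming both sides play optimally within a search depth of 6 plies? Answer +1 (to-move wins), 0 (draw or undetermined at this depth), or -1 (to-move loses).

ply 1, X at ..XO/O.X. | (0,0)=+0→X.XO/O.X.*; (0,1)=+0→.XXO/O.X.; (1,1)=+0→..XO/OXX.; (1,3)=+0→..XO/O.XX
ply 2, O at X.XO/O.X. | (0,1)=+0→XOXO/O.X.*; (1,1)=-1→X.XO/OOX.; (1,3)=-1→X.XO/O.XO
ply 3, X at XOXO/O.X. | (1,1)=+0→XOXO/OXX.*; (1,3)=+0→XOXO/O.XX
ply 4, O at XOXO/OXX. | (1,3)=+0→XOXO/OXXO*
ply 5: XOXO/OXXO is terminal +0 (X); from ..XO/O.X. depth 6

value(..XO/O.X., X) = 0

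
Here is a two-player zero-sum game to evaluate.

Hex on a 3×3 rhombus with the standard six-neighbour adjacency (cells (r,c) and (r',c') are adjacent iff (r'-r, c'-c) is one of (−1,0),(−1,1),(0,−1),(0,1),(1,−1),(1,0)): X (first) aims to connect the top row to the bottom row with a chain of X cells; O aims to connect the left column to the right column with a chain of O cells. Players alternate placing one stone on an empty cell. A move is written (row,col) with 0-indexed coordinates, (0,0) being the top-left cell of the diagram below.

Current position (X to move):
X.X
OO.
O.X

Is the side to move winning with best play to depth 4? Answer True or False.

X winning at [X.X/OO./O.X]: True

p1 X@[X.X/OO./O.X]: (0,1)[XXX/OO./O.X]-1 (1,2)[X.X/OOX/O.X]+1* (2,1)[X.X/OO./OXX]-1
p2 O@[X.X/OOX/O.X] terminal -1; root [X.X/OO./O.X] d4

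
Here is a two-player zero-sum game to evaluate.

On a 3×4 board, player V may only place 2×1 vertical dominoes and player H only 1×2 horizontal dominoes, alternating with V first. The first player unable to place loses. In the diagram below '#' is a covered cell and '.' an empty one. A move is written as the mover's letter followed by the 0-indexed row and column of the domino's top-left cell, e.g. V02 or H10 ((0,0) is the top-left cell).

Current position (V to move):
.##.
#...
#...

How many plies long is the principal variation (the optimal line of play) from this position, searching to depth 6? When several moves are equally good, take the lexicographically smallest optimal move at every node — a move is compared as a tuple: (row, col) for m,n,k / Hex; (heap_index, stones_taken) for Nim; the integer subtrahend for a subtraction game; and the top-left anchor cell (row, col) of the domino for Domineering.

[.##./#.../#...] V move#1: V03:-1/.###/#..#/#..., V11:-1/.##./##../##.., V12:+1/.##./#.#./#.#.*, V13:-1/.##./#..#/#..#
[.##./#.#./#.#.] end (terminal -1, H#2); searched .##./#.../#... to 6

PV length from [.##./#.../#...]: 1 ply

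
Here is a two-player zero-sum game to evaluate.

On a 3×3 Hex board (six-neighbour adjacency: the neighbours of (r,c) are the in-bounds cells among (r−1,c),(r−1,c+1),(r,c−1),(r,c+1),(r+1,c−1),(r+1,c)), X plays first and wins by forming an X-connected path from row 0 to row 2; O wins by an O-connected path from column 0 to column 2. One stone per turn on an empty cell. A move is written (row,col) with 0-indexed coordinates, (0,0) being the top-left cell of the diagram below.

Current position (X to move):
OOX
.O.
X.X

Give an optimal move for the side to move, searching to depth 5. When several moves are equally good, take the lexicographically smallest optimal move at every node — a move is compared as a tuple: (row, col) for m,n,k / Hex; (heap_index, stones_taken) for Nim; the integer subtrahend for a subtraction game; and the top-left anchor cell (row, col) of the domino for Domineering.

p1 X@[OOX/.O./X.X]: (1,0)[OOX/XO./X.X]-1 (1,2)[OOX/.OX/X.X]+1* (2,1)[OOX/.O./XXX]-1
p2 O@[OOX/.OX/X.X] terminal -1; root [OOX/.O./X.X] d5

X's best at [OOX/.O./X.X]: (1,2)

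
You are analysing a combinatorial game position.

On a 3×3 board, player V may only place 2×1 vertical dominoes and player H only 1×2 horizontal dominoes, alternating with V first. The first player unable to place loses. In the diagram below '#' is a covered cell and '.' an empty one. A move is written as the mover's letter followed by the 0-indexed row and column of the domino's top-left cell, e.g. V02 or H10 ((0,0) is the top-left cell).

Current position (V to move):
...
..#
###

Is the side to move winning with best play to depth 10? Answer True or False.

[.../..#/###] V move#1: V00:-1/#../#.#/###, V01:+1/.#./.##/###*
[.#./.##/###] end (terminal -1, H#2); searched .../..#/### to 10

V winning at [.../..#/###]: True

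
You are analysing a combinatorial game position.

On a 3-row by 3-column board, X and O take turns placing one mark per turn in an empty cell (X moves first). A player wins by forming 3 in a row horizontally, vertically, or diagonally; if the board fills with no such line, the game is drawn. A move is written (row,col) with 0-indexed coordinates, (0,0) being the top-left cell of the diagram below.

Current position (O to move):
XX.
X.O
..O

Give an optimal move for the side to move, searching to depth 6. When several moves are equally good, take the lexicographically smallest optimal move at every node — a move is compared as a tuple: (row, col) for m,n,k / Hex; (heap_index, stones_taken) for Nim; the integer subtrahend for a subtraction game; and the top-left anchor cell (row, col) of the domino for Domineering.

O's best at [XX./X.O/..O]: (0,2)

p1 O@[XX./X.O/..O]: (0,2)[XXO/X.O/..O]+1* (1,1)[XX./XOO/..O]-1 (2,0)[XX./X.O/O.O]-1 (2,1)[XX./X.O/.OO]-1
p2 X@[XXO/X.O/..O] terminal -1; root [XX./X.O/..O] d6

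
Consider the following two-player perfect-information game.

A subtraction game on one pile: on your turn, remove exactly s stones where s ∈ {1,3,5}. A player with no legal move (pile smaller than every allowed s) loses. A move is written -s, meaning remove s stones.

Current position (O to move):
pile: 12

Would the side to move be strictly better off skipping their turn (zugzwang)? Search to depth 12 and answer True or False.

zugzwang(12, O) = True

ply 1, O at 12 | -1=-1→11*; -3=-1→9; -5=-1→7
ply 2, X at 11 | -1=+1→10*; -3=+1→8; -5=+1→6
ply 3, O at 10 | -1=-1→9*; -3=-1→7; -5=-1→5
ply 4, X at 9 | -1=+1→8*; -3=+1→6; -5=+1→4
ply 5, O at 8 | -1=-1→7*; -3=-1→5; -5=-1→3
ply 6, X at 7 | -1=+1→6*; -3=+1→4; -5=+1→2
ply 7, O at 6 | -1=-1→5*; -3=-1→3; -5=-1→1
ply 8, X at 5 | -1=+1→4*; -3=+1→2; -5=+1→0
ply 9, O at 4 | -1=-1→3*; -3=-1→1
ply 10, X at 3 | -1=+1→2*; -3=+1→0
ply 11, O at 2 | -1=-1→1*
ply 12, X at 1 | -1=+1→0*
ply 13: 0 is terminal -1 (O); from 12 depth 12
pass branch (X moves first from the same position):
  | ply 1, X at 12 | -1=-1→11*; -3=-1→9; -5=-1→7
  | ply 2, O at 11 | -1=+1→10*; -3=+1→8; -5=+1→6
  | ply 3, X at 10 | -1=-1→9*; -3=-1→7; -5=-1→5
  | ply 4, O at 9 | -1=+1→8*; -3=+1→6; -5=+1→4
  | ply 5, X at 8 | -1=-1→7*; -3=-1→5; -5=-1→3
  | ply 6, O at 7 | -1=+1→6*; -3=+1→4; -5=+1→2
  | ply 7, X at 6 | -1=-1→5*; -3=-1→3; -5=-1→1
  | ply 8, O at 5 | -1=+1→4*; -3=+1→2; -5=+1→0
  | ply 9, X at 4 | -1=-1→3*; -3=-1→1
  | ply 10, O at 3 | -1=+1→2*; -3=+1→0
  | ply 11, X at 2 | -1=-1→1*
  | ply 12, O at 1 | -1=+1→0*
  | ply 13: 0 is terminal -1 (X); from 12 depth 12
O moving scores -1; O passing scores +1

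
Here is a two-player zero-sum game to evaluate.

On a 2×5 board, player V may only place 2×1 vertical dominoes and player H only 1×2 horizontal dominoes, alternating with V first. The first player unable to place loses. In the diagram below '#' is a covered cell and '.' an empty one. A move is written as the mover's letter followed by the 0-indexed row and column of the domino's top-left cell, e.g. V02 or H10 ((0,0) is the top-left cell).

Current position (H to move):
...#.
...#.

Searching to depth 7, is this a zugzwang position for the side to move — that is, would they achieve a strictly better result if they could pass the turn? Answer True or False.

zugzwang(...#./...#., H) = False

[...#./...#.] H move#1: H00:-1/##.#./...#.*, H01:-1/.###./...#., H10:-1/...#./##.#., H11:-1/...#./.###.
[##.#./...#.] V move#2: V02:+1/####./..##.*, V04:-1/##.##/...##
[####./..##.] H move#3: H10:-1/####./####.*
[####./####.] V move#4: V04:+1/#####/#####*
[#####/#####] end (terminal -1, H#5); searched ...#./...#. to 7
if H skipped the turn, V would face:
~ [...#./...#.] V move#1: V00:-1/#..#./#..#., V01:+1/.#.#./.#.#.*, V02:-1/..##./..##., V04:-1/...##/...##
~ [.#.#./.#.#.] end (terminal -1, H#2); searched ...#./...#. to 7
compare (H): move=-1 vs pass=-1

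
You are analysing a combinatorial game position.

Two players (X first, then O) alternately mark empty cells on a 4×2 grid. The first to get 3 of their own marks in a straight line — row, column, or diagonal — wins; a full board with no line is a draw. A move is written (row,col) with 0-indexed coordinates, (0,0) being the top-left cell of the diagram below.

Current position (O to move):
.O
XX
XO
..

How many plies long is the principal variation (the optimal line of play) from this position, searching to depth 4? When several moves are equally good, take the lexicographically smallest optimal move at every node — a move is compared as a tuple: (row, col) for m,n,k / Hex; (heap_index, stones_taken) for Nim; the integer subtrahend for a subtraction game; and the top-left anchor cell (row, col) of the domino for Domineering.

PV length from [.O/XX/XO/..]: 2 plies

ply 1, O at .O/XX/XO/.. | (0,0)=-1→OO/XX/XO/..*; (3,0)=-1→.O/XX/XO/O.; (3,1)=-1→.O/XX/XO/.O
ply 2, X at OO/XX/XO/.. | (3,0)=+1→OO/XX/XO/X.*; (3,1)=+0→OO/XX/XO/.X
ply 3: OO/XX/XO/X. is terminal -1 (O); from .O/XX/XO/.. depth 4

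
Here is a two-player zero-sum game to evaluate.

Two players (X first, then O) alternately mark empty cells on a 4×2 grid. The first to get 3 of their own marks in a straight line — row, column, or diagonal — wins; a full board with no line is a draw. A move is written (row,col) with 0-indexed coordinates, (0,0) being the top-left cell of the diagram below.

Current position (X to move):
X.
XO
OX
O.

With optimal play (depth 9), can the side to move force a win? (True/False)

ply 1, X at X./XO/OX/O. | (0,1)=+0→XX/XO/OX/O.*; (3,1)=+0→X./XO/OX/OX
ply 2, O at XX/XO/OX/O. | (3,1)=+0→XX/XO/OX/OO*
ply 3: XX/XO/OX/OO is terminal +0 (X); from X./XO/OX/O. depth 9

X winning at [X./XO/OX/O.]: False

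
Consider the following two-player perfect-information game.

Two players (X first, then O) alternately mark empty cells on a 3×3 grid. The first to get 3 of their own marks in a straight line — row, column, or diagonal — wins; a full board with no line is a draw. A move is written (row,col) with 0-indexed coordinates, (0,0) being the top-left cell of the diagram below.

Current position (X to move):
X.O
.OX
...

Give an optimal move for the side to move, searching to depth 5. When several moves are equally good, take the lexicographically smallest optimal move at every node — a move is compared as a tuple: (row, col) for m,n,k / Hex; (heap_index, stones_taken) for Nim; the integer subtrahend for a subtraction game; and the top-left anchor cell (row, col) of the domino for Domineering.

p1 X@[X.O/.OX/...]: (0,1)[XXO/.OX/...]-1 (1,0)[X.O/XOX/...]-1 (2,0)[X.O/.OX/X..]+0* (2,1)[X.O/.OX/.X.]-1 (2,2)[X.O/.OX/..X]-1
p2 O@[X.O/.OX/X..]: (0,1)[XOO/.OX/X..]-1 (1,0)[X.O/OOX/X..]+0* (2,1)[X.O/.OX/XO.]-1 (2,2)[X.O/.OX/X.O]-1
p3 X@[X.O/OOX/X..]: (0,1)[XXO/OOX/X..]+0* (2,1)[X.O/OOX/XX.]+0 (2,2)[X.O/OOX/X.X]+0
p4 O@[XXO/OOX/X..]: (2,1)[XXO/OOX/XO.]+0* (2,2)[XXO/OOX/X.O]+0
p5 X@[XXO/OOX/XO.]: (2,2)[XXO/OOX/XOX]+0*
p6 O@[XXO/OOX/XOX] terminal +0; root [X.O/.OX/...] d5

X's best at [X.O/.OX/...]: (2,0)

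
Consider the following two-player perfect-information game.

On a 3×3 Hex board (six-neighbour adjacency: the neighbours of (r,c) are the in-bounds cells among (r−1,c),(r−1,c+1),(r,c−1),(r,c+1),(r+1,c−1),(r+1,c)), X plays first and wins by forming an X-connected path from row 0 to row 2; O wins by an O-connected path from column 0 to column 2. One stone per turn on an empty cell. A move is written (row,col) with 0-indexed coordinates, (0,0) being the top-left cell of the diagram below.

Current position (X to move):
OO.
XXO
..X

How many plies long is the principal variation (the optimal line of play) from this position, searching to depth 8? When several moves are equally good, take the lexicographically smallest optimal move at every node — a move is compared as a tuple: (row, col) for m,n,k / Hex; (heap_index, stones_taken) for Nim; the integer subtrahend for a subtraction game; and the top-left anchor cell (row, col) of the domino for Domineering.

p1 X@[OO./XXO/..X]: (0,2)[OOX/XXO/..X]+1* (2,0)[OO./XXO/X.X]-1 (2,1)[OO./XXO/.XX]-1
p2 O@[OOX/XXO/..X]: (2,0)[OOX/XXO/O.X]-1* (2,1)[OOX/XXO/.OX]-1
p3 X@[OOX/XXO/O.X]: (2,1)[OOX/XXO/OXX]+1*
p4 O@[OOX/XXO/OXX] terminal -1; root [OO./XXO/..X] d8

PV length from [OO./XXO/..X]: 3 plies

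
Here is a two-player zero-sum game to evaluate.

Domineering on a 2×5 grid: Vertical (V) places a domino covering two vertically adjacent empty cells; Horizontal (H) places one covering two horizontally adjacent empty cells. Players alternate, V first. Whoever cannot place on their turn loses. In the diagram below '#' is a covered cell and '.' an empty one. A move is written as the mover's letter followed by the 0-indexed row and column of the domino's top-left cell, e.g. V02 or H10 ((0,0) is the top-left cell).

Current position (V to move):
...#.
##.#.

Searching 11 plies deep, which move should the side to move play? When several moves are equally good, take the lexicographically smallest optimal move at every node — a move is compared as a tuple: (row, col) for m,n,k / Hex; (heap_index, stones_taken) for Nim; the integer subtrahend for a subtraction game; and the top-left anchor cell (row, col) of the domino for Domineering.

ply 1, V at ...#./##.#. | V02=+1→..##./####.*; V04=-1→...##/##.##
ply 2, H at ..##./####. | H00=-1→####./####.*
ply 3, V at ####./####. | V04=+1→#####/#####*
ply 4: #####/##### is terminal -1 (H); from ...#./##.#. depth 11

V's best at [...#./##.#.]: V02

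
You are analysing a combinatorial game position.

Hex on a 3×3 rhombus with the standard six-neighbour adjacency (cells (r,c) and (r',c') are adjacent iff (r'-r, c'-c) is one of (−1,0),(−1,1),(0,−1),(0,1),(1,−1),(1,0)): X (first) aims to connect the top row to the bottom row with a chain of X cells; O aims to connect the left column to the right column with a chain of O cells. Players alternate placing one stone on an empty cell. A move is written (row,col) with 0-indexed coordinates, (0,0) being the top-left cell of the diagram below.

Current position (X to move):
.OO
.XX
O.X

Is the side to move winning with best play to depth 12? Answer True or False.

ply 1, X at .OO/.XX/O.X | (0,0)=-1→XOO/.XX/O.X*; (1,0)=-1→.OO/XXX/O.X; (2,1)=-1→.OO/.XX/OXX
ply 2, O at XOO/.XX/O.X | (1,0)=+1→XOO/OXX/O.X*; (2,1)=-1→XOO/.XX/OOX
ply 3: XOO/OXX/O.X is terminal -1 (X); from .OO/.XX/O.X depth 12

X winning at [.OO/.XX/O.X]: False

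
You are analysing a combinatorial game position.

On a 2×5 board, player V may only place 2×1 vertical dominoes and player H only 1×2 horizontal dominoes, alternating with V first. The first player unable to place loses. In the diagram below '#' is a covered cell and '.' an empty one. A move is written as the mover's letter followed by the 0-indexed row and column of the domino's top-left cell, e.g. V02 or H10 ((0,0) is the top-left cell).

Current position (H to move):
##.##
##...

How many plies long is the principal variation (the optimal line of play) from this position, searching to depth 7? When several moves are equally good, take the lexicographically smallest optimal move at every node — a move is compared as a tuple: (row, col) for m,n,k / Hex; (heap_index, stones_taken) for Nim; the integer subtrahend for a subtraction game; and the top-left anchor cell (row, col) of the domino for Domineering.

p1 H@[##.##/##...]: H12[##.##/####.]+1* H13[##.##/##.##]-1
p2 V@[##.##/####.] terminal -1; root [##.##/##...] d7

PV length from [##.##/##...]: 1 ply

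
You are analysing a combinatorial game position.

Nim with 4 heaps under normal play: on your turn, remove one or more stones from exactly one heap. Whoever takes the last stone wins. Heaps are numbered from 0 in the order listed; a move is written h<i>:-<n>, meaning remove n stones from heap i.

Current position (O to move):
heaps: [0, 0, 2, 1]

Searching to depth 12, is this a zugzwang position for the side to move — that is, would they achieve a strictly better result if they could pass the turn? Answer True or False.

ply 1, O at (0,0,2,1) | h2:-1=+1→(0,0,1,1)*; h2:-2=-1→(0,0,0,1); h3:-1=-1→(0,0,2,0)
ply 2, X at (0,0,1,1) | h2:-1=-1→(0,0,0,1)*; h3:-1=-1→(0,0,1,0)
ply 3, O at (0,0,0,1) | h3:-1=+1→(0,0,0,0)*
ply 4: (0,0,0,0) is terminal -1 (X); from (0,0,2,1) depth 12
if O skipped the turn, X would face:
~ ply 1, X at (0,0,2,1) | h2:-1=+1→(0,0,1,1)*; h2:-2=-1→(0,0,0,1); h3:-1=-1→(0,0,2,0)
~ ply 2, O at (0,0,1,1) | h2:-1=-1→(0,0,0,1)*; h3:-1=-1→(0,0,1,0)
~ ply 3, X at (0,0,0,1) | h3:-1=+1→(0,0,0,0)*
~ ply 4: (0,0,0,0) is terminal -1 (O); from (0,0,2,1) depth 12
compare (O): move=+1 vs pass=-1

zugzwang((0,0,2,1), O) = False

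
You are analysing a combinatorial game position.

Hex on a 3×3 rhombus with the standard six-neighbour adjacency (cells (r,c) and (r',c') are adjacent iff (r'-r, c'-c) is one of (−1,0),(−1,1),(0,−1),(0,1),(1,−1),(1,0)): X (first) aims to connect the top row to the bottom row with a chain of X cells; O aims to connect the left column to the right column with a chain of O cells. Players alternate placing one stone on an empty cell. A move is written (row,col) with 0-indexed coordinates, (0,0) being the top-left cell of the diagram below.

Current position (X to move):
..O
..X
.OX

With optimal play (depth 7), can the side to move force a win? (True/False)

ply 1, X at ..O/..X/.OX | (0,0)=-1→X.O/..X/.OX; (0,1)=-1→.XO/..X/.OX; (1,0)=+1→..O/X.X/.OX*; (1,1)=-1→..O/.XX/.OX; (2,0)=-1→..O/..X/XOX
ply 2, O at ..O/X.X/.OX | (0,0)=-1→O.O/X.X/.OX*; (0,1)=-1→.OO/X.X/.OX; (1,1)=-1→..O/XOX/.OX; (2,0)=-1→..O/X.X/OOX
ply 3, X at O.O/X.X/.OX | (0,1)=+1→OXO/X.X/.OX*; (1,1)=-1→O.O/XXX/.OX; (2,0)=-1→O.O/X.X/XOX
ply 4, O at OXO/X.X/.OX | (1,1)=-1→OXO/XOX/.OX*; (2,0)=-1→OXO/X.X/OOX
ply 5, X at OXO/XOX/.OX | (2,0)=+1→OXO/XOX/XOX*
ply 6: OXO/XOX/XOX is terminal -1 (O); from ..O/..X/.OX depth 7

X winning at [..O/..X/.OX]: True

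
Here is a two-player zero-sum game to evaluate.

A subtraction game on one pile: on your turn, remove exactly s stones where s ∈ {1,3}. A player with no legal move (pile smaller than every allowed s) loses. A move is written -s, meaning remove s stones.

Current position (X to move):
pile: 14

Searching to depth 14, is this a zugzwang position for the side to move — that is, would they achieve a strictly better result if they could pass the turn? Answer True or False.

p1 X@[14]: -1[13]-1* -3[11]-1
p2 O@[13]: -1[12]+1* -3[10]+1
p3 X@[12]: -1[11]-1* -3[9]-1
p4 O@[11]: -1[10]+1* -3[8]+1
p5 X@[10]: -1[9]-1* -3[7]-1
p6 O@[9]: -1[8]+1* -3[6]+1
p7 X@[8]: -1[7]-1* -3[5]-1
p8 O@[7]: -1[6]+1* -3[4]+1
p9 X@[6]: -1[5]-1* -3[3]-1
p10 O@[5]: -1[4]+1* -3[2]+1
p11 X@[4]: -1[3]-1* -3[1]-1
p12 O@[3]: -1[2]+1* -3[0]+1
p13 X@[2]: -1[1]-1*
p14 O@[1]: -1[0]+1*
p15 X@[0] terminal -1; root [14] d14
pass branch (O moves first from the same position):
  | p1 O@[14]: -1[13]-1* -3[11]-1
  | p2 X@[13]: -1[12]+1* -3[10]+1
  | p3 O@[12]: -1[11]-1* -3[9]-1
  | p4 X@[11]: -1[10]+1* -3[8]+1
  | p5 O@[10]: -1[9]-1* -3[7]-1
  | p6 X@[9]: -1[8]+1* -3[6]+1
  | p7 O@[8]: -1[7]-1* -3[5]-1
  | p8 X@[7]: -1[6]+1* -3[4]+1
  | p9 O@[6]: -1[5]-1* -3[3]-1
  | p10 X@[5]: -1[4]+1* -3[2]+1
  | p11 O@[4]: -1[3]-1* -3[1]-1
  | p12 X@[3]: -1[2]+1* -3[0]+1
  | p13 O@[2]: -1[1]-1*
  | p14 X@[1]: -1[0]+1*
  | p15 O@[0] terminal -1; root [14] d14
X moving scores -1; X passing scores +1

zugzwang(14, X) = True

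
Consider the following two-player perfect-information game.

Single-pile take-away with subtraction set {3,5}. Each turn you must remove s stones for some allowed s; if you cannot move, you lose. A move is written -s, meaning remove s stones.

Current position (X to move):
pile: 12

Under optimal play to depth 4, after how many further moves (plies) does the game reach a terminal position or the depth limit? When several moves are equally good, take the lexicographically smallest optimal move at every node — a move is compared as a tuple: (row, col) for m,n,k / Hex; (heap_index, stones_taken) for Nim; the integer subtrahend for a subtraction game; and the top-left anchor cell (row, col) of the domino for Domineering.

PV length from [12]: 3 plies

ply 1, X at 12 | -3=+1→9*; -5=-1→7
ply 2, O at 9 | -3=-1→6*; -5=-1→4
ply 3, X at 6 | -3=-1→3; -5=+1→1*
ply 4: 1 is terminal -1 (O); from 12 depth 4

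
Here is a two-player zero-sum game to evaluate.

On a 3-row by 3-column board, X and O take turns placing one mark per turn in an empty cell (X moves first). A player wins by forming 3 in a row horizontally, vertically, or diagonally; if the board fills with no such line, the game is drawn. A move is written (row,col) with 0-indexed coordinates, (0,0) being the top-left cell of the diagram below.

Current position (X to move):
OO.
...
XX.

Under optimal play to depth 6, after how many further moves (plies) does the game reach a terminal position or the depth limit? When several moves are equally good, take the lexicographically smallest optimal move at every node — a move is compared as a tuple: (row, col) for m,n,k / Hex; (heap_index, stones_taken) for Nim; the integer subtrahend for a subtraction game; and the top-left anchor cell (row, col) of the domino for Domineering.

[OO./.../XX.] X move#1: (0,2):+1/OOX/.../XX.*, (1,0):-1/OO./X../XX., (1,1):-1/OO./.X./XX., (1,2):-1/OO./..X/XX., (2,2):+1/OO./.../XXX
[OOX/.../XX.] O move#2: (1,0):-1/OOX/O../XX.*, (1,1):-1/OOX/.O./XX., (1,2):-1/OOX/..O/XX., (2,2):-1/OOX/.../XXO
[OOX/O../XX.] X move#3: (1,1):+1/OOX/OX./XX.*, (1,2):+1/OOX/O.X/XX., (2,2):+1/OOX/O../XXX
[OOX/OX./XX.] end (terminal -1, O#4); searched OO./.../XX. to 6

PV length from [OO./.../XX.]: 3 plies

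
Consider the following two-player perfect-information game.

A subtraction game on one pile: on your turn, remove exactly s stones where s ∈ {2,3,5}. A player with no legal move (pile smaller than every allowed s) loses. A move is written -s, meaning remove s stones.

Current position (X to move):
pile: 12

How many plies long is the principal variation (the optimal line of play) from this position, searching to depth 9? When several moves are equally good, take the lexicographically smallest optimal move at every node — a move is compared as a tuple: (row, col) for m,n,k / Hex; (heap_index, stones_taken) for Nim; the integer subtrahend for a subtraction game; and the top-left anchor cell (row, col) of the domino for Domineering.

[12] X move#1: -2:-1/10, -3:-1/9, -5:+1/7*
[7] O move#2: -2:-1/5*, -3:-1/4, -5:-1/2
[5] X move#3: -2:-1/3, -3:-1/2, -5:+1/0*
[0] end (terminal -1, O#4); searched 12 to 9

PV length from [12]: 3 plies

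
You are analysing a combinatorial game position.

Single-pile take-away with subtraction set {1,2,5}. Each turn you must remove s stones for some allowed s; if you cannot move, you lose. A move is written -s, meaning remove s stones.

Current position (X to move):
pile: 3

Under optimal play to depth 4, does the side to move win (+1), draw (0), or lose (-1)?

value(3, X) = -1

ply 1, X at 3 | -1=-1→2*; -2=-1→1
ply 2, O at 2 | -1=-1→1; -2=+1→0*
ply 3: 0 is terminal -1 (X); from 3 depth 4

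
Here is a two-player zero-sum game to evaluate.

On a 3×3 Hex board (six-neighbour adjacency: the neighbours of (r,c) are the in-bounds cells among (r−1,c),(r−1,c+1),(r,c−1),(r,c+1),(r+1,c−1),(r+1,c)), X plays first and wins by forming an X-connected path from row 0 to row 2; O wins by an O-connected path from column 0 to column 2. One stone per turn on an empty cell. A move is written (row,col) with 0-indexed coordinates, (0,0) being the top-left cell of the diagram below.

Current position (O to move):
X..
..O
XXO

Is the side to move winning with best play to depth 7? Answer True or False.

O winning at [X../..O/XXO]: False

p1 O@[X../..O/XXO]: (0,1)[XO./..O/XXO]-1* (0,2)[X.O/..O/XXO]-1 (1,0)[X../O.O/XXO]-1 (1,1)[X../.OO/XXO]-1
p2 X@[XO./..O/XXO]: (0,2)[XOX/..O/XXO]+1* (1,0)[XO./X.O/XXO]+1 (1,1)[XO./.XO/XXO]+1
p3 O@[XOX/..O/XXO]: (1,0)[XOX/O.O/XXO]-1* (1,1)[XOX/.OO/XXO]-1
p4 X@[XOX/O.O/XXO]: (1,1)[XOX/OXO/XXO]+1*
p5 O@[XOX/OXO/XXO] terminal -1; root [X../..O/XXO] d7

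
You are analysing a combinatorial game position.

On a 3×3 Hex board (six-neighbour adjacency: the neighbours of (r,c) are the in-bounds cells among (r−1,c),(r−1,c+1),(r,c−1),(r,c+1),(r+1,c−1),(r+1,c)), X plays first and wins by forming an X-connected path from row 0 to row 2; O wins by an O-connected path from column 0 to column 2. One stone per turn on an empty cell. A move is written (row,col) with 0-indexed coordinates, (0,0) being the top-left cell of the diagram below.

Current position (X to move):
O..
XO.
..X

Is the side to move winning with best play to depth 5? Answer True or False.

X winning at [O../XO./..X]: False

ply 1, X at O../XO./..X | (0,1)=-1→OX./XO./..X*; (0,2)=-1→O.X/XO./..X; (1,2)=-1→O../XOX/..X; (2,0)=-1→O../XO./X.X; (2,1)=-1→O../XO./.XX
ply 2, O at OX./XO./..X | (0,2)=-1→OXO/XO./..X; (1,2)=-1→OX./XOO/..X; (2,0)=+1→OX./XO./O.X*; (2,1)=-1→OX./XO./.OX
ply 3, X at OX./XO./O.X | (0,2)=-1→OXX/XO./O.X*; (1,2)=-1→OX./XOX/O.X; (2,1)=-1→OX./XO./OXX
ply 4, O at OXX/XO./O.X | (1,2)=+1→OXX/XOO/O.X*; (2,1)=-1→OXX/XO./OOX
ply 5: OXX/XOO/O.X is terminal -1 (X); from O../XO./..X depth 5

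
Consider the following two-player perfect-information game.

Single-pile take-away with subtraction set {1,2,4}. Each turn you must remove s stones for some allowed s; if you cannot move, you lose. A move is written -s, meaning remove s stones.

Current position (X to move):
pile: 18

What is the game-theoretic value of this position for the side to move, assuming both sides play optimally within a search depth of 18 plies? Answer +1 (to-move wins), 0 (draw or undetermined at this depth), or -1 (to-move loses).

value(18, X) = -1

[18] X move#1: -1:-1/17*, -2:-1/16, -4:-1/14
[17] O move#2: -1:-1/16, -2:+1/15*, -4:-1/13
[15] X move#3: -1:-1/14*, -2:-1/13, -4:-1/11
[14] O move#4: -1:-1/13, -2:+1/12*, -4:-1/10
[12] X move#5: -1:-1/11*, -2:-1/10, -4:-1/8
[11] O move#6: -1:-1/10, -2:+1/9*, -4:-1/7
[9] X move#7: -1:-1/8*, -2:-1/7, -4:-1/5
[8] O move#8: -1:-1/7, -2:+1/6*, -4:-1/4
[6] X move#9: -1:-1/5*, -2:-1/4, -4:-1/2
[5] O move#10: -1:-1/4, -2:+1/3*, -4:-1/1
[3] X move#11: -1:-1/2*, -2:-1/1
[2] O move#12: -1:-1/1, -2:+1/0*
[0] end (terminal -1, X#13); searched 18 to 18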